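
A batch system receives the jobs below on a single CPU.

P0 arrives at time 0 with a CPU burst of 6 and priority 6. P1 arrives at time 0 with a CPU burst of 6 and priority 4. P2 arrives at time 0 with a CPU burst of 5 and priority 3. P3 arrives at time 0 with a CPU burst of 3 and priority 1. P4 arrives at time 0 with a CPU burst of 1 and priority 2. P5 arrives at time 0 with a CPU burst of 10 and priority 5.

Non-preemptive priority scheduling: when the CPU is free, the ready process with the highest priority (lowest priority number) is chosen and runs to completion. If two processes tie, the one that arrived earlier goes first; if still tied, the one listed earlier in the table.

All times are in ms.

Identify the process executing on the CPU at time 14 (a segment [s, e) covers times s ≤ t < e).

P1

Schedule: | P3 0-3 | P4 3-4 | P2 4-9 | P1 9-15 | P5 15-25 | P0 25-31 |
Completion: P0=31  P1=15  P2=9  P3=3  P4=4  P5=25
Turnaround (C−A): P0=31  P1=15  P2=9  P3=3  P4=4  P5=25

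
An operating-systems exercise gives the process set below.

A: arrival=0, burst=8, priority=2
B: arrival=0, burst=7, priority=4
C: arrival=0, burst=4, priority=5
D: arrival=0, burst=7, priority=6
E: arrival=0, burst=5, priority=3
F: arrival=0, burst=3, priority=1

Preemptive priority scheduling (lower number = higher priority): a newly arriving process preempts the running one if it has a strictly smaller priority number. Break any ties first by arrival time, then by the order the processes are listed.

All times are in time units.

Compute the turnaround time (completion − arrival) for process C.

Gantt: | F 0-3 | A 3-11 | E 11-16 | B 16-23 | C 23-27 | D 27-34 |
Completion: A=11  B=23  C=27  D=34  E=16  F=3
Turnaround (C−A): A=11  B=23  C=27  D=34  E=16  F=3
Turnaround(C) = completion − arrival = 27 − 0 = 27

27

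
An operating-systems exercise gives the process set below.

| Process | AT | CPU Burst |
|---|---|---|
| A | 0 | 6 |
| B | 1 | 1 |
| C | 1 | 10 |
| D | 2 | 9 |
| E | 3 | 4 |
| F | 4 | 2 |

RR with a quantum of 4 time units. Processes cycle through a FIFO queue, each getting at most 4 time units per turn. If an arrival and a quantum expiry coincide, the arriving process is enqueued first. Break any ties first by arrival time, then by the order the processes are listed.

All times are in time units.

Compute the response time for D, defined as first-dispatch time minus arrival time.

Gantt: | A 0-4 | B 4-5 | C 5-9 | D 9-13 | E 13-17 | F 17-19 | A 19-21 | C 21-25 | D 25-29 | C 29-31 | D 31-32 |
Completion: A=21  B=5  C=31  D=32  E=17  F=19
Response(D) = first start − arrival = 9 − 2 = 7

7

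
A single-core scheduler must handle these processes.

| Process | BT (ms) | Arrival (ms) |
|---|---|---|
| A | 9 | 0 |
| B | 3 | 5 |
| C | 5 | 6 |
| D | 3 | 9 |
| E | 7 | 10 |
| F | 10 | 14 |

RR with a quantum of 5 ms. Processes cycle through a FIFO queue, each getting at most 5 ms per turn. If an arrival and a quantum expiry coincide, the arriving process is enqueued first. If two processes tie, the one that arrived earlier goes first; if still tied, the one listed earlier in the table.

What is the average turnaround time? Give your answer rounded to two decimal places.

13.67

Schedule: | A 0-5 | B 5-8 | A 8-12 | C 12-17 | D 17-20 | E 20-25 | F 25-30 | E 30-32 | F 32-37 |
Completion: A=12  B=8  C=17  D=20  E=32  F=37
Turnaround (C−A): A=12  B=3  C=11  D=11  E=22  F=23
Turnaround times: A=12, B=3, C=11, D=11, E=22, F=23
Average turnaround = (12+3+11+11+22+23) / 6 = 82/6 = 13.67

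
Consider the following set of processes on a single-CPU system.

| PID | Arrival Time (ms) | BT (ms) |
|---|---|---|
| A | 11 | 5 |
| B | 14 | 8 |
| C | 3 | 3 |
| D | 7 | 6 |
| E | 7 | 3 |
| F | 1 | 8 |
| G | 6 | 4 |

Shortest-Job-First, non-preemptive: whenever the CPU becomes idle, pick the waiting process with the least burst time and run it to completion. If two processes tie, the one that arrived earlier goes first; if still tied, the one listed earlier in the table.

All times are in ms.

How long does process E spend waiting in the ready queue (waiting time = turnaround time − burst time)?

5

Gantt: | idle 0-1 | F 1-9 | C 9-12 | E 12-15 | G 15-19 | A 19-24 | D 24-30 | B 30-38 |
Completion: A=24  B=38  C=12  D=30  E=15  F=9  G=19
Waiting(E) = turnaround − burst = 8 − 3 = 5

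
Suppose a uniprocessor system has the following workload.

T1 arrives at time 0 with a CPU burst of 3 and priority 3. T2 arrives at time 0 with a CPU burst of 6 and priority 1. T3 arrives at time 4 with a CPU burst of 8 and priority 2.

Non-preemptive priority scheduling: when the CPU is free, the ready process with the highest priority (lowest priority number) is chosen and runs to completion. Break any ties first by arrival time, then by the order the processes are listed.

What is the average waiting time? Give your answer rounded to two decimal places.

5.33

Timeline: | T2 0-6 | T3 6-14 | T1 14-17 |
Completion: T1=17  T2=6  T3=14
Turnaround (C−A): T1=17  T2=6  T3=10
Waiting times: T1=14, T2=0, T3=2
Average waiting = (14+0+2) / 3 = 16/3 = 5.33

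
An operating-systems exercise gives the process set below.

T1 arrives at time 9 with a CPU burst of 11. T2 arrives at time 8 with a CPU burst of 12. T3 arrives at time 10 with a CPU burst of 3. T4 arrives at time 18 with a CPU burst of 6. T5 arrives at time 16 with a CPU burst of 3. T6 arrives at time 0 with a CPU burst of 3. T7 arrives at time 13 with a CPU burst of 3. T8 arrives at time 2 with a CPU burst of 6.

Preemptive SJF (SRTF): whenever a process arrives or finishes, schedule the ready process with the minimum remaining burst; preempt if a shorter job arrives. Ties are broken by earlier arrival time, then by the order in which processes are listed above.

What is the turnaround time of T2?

39

Timeline: | T6 0-3 | T8 3-9 | T1 9-10 | T3 10-13 | T7 13-16 | T5 16-19 | T4 19-25 | T1 25-35 | T2 35-47 |
Completion: T1=35  T2=47  T3=13  T4=25  T5=19  T6=3  T7=16  T8=9
Turnaround (C−A): T1=26  T2=39  T3=3  T4=7  T5=3  T6=3  T7=3  T8=7
Turnaround(T2) = completion − arrival = 47 − 8 = 39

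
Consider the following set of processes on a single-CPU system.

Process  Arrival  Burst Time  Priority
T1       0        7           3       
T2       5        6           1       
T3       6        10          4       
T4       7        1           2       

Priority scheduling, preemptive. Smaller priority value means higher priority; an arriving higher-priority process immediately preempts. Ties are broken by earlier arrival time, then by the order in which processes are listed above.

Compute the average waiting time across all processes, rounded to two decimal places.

4.75

Timeline: | T1 0-5 | T2 5-11 | T4 11-12 | T1 12-14 | T3 14-24 |
Completion: T1=14  T2=11  T3=24  T4=12
Waiting times: T1=7, T2=0, T3=8, T4=4
Average waiting = (7+0+8+4) / 4 = 19/4 = 4.75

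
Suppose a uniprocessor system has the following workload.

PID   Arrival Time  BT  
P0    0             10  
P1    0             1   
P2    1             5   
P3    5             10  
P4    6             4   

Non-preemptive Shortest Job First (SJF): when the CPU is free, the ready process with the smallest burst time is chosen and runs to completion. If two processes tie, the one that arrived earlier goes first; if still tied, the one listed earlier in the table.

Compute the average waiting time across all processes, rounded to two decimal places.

Timeline: | P1 0-1 | P2 1-6 | P4 6-10 | P0 10-20 | P3 20-30 |
Completion: P0=20  P1=1  P2=6  P3=30  P4=10
Turnaround (C−A): P0=20  P1=1  P2=5  P3=25  P4=4
Waiting times: P0=10, P1=0, P2=0, P3=15, P4=0
Average waiting = (10+0+0+15+0) / 5 = 25/5 = 5.00

5.00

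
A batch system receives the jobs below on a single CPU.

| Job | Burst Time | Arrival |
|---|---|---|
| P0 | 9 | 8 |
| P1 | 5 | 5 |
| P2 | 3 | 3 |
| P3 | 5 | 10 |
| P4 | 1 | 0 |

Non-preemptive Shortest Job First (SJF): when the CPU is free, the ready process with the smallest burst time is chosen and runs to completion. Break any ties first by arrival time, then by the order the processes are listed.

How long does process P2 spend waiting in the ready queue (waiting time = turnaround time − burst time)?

Schedule: | P4 0-1 | idle 1-3 | P2 3-6 | P1 6-11 | P3 11-16 | P0 16-25 |
Completion: P0=25  P1=11  P2=6  P3=16  P4=1
Waiting(P2) = turnaround − burst = 3 − 3 = 0

0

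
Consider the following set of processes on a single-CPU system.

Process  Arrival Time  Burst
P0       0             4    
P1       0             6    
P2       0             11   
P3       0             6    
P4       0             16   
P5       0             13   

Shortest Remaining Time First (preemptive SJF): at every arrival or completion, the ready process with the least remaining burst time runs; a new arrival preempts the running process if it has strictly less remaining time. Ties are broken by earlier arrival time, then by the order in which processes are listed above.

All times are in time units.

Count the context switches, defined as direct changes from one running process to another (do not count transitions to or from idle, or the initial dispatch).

5

Schedule: | P0 0-4 | P1 4-10 | P3 10-16 | P2 16-27 | P5 27-40 | P4 40-56 |
Completion: P0=4  P1=10  P2=27  P3=16  P4=56  P5=40
Turnaround (C−A): P0=4  P1=10  P2=27  P3=16  P4=56  P5=40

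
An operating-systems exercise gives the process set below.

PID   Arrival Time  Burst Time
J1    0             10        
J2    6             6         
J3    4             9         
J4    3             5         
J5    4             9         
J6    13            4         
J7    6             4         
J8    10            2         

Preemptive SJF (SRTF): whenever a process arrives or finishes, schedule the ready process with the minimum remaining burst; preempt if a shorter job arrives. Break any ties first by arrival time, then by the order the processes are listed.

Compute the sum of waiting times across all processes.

Schedule: | J1 0-3 | J4 3-8 | J7 8-12 | J8 12-14 | J6 14-18 | J2 18-24 | J1 24-31 | J3 31-40 | J5 40-49 |
Completion: J1=31  J2=24  J3=40  J4=8  J5=49  J6=18  J7=12  J8=14
Waiting = turnaround − burst: J1=21, J2=12, J3=27, J4=0, J5=36, J6=1, J7=2, J8=2
Total waiting = 21 + 12 + 27 + 0 + 36 + 1 + 2 + 2 = 101

101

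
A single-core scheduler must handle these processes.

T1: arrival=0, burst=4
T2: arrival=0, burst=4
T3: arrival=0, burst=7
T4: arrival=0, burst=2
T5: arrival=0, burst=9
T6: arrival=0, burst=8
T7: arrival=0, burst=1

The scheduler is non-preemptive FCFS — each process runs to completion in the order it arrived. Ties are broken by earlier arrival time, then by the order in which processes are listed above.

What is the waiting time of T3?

8

Gantt: | T1 0-4 | T2 4-8 | T3 8-15 | T4 15-17 | T5 17-26 | T6 26-34 | T7 34-35 |
Completion: T1=4  T2=8  T3=15  T4=17  T5=26  T6=34  T7=35
Turnaround (C−A): T1=4  T2=8  T3=15  T4=17  T5=26  T6=34  T7=35
Waiting(T3) = turnaround − burst = 15 − 7 = 8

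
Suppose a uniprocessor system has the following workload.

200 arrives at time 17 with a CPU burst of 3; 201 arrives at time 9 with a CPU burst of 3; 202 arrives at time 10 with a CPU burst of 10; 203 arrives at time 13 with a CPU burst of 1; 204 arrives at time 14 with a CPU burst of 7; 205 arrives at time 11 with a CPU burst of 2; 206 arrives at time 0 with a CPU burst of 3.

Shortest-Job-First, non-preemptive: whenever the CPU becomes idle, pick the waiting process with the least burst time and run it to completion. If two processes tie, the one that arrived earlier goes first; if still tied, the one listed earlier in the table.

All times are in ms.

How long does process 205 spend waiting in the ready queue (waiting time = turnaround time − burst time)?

Schedule: | 206 0-3 | idle 3-9 | 201 9-12 | 205 12-14 | 203 14-15 | 204 15-22 | 200 22-25 | 202 25-35 |
Completion: 200=25  201=12  202=35  203=15  204=22  205=14  206=3
Waiting(205) = turnaround − burst = 3 − 2 = 1

1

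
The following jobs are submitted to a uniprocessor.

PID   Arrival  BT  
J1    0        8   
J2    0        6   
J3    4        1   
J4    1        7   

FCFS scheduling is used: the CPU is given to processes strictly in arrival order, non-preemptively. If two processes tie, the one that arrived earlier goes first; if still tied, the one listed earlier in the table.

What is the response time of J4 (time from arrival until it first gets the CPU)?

Timeline: | J1 0-8 | J2 8-14 | J4 14-21 | J3 21-22 |
Completion: J1=8  J2=14  J3=22  J4=21
Turnaround (C−A): J1=8  J2=14  J3=18  J4=20
Response(J4) = first start − arrival = 14 − 1 = 13

13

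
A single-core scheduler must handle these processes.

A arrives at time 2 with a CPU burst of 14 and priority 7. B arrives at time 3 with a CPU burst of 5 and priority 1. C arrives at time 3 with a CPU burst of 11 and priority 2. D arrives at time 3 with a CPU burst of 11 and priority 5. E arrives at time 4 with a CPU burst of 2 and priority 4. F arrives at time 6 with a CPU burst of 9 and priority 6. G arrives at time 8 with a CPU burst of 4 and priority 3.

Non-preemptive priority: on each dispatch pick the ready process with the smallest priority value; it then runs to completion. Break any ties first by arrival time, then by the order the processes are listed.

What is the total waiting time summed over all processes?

165

Schedule: | idle 0-2 | A 2-16 | B 16-21 | C 21-32 | G 32-36 | E 36-38 | D 38-49 | F 49-58 |
Completion: A=16  B=21  C=32  D=49  E=38  F=58  G=36
Turnaround (C−A): A=14  B=18  C=29  D=46  E=34  F=52  G=28
Waiting = turnaround − burst: A=0, B=13, C=18, D=35, E=32, F=43, G=24
Total waiting = 0 + 13 + 18 + 35 + 32 + 43 + 24 = 165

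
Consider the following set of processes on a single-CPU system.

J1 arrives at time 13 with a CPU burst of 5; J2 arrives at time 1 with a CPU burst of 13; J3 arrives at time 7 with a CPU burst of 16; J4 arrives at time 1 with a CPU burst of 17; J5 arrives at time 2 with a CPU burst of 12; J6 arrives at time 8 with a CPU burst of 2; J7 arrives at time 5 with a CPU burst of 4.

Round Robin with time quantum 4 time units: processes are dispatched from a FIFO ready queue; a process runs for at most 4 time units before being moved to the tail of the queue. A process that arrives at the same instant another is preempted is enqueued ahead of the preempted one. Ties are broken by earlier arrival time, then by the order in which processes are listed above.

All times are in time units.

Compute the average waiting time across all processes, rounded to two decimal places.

34.57

Gantt: | idle 0-1 | J2 1-5 | J4 5-9 | J5 9-13 | J7 13-17 | J2 17-21 | J3 21-25 | J6 25-27 | J4 27-31 | J1 31-35 | J5 35-39 | J2 39-43 | J3 43-47 | J4 47-51 | J1 51-52 | J5 52-56 | J2 56-57 | J3 57-61 | J4 61-65 | J3 65-69 | J4 69-70 |
Completion: J1=52  J2=57  J3=69  J4=70  J5=56  J6=27  J7=17
Turnaround (C−A): J1=39  J2=56  J3=62  J4=69  J5=54  J6=19  J7=12
Waiting times: J1=34, J2=43, J3=46, J4=52, J5=42, J6=17, J7=8
Average waiting = (34+43+46+52+42+17+8) / 7 = 242/7 = 34.57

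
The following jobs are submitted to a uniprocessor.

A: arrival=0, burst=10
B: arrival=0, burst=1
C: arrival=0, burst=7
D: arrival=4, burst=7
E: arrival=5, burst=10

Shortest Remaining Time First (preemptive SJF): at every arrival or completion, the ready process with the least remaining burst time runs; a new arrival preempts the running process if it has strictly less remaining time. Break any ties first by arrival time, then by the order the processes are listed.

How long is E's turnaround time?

Schedule: | B 0-1 | C 1-8 | D 8-15 | A 15-25 | E 25-35 |
Completion: A=25  B=1  C=8  D=15  E=35
Turnaround(E) = completion − arrival = 35 − 5 = 30

30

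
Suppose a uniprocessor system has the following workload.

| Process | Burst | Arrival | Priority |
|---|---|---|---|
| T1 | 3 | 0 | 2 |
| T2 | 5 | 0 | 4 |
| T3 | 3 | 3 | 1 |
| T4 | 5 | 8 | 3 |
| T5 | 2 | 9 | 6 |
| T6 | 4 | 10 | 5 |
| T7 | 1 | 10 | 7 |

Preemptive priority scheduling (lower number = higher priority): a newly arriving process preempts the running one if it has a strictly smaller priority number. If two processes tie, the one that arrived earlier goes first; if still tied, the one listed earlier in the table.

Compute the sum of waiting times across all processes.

40

Timeline: | T1 0-3 | T3 3-6 | T2 6-8 | T4 8-13 | T2 13-16 | T6 16-20 | T5 20-22 | T7 22-23 |
Completion: T1=3  T2=16  T3=6  T4=13  T5=22  T6=20  T7=23
Waiting = turnaround − burst: T1=0, T2=11, T3=0, T4=0, T5=11, T6=6, T7=12
Total waiting = 0 + 11 + 0 + 0 + 11 + 6 + 12 = 40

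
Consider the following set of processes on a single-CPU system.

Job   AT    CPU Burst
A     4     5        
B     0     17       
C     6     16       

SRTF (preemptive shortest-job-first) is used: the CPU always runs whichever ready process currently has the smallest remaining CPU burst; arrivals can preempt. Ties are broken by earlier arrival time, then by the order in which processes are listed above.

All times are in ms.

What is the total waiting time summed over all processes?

21

Schedule: | B 0-4 | A 4-9 | B 9-22 | C 22-38 |
Completion: A=9  B=22  C=38
Turnaround (C−A): A=5  B=22  C=32
Waiting = turnaround − burst: A=0, B=5, C=16
Total waiting = 0 + 5 + 16 = 21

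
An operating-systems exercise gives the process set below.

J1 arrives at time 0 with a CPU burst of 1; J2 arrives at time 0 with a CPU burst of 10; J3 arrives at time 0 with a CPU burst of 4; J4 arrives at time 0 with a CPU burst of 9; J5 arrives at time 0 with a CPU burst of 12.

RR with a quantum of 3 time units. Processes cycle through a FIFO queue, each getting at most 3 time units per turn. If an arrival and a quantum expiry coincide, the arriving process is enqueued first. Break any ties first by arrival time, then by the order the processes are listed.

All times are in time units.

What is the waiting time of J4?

Schedule: | J1 0-1 | J2 1-4 | J3 4-7 | J4 7-10 | J5 10-13 | J2 13-16 | J3 16-17 | J4 17-20 | J5 20-23 | J2 23-26 | J4 26-29 | J5 29-32 | J2 32-33 | J5 33-36 |
Completion: J1=1  J2=33  J3=17  J4=29  J5=36
Waiting(J4) = turnaround − burst = 29 − 9 = 20

20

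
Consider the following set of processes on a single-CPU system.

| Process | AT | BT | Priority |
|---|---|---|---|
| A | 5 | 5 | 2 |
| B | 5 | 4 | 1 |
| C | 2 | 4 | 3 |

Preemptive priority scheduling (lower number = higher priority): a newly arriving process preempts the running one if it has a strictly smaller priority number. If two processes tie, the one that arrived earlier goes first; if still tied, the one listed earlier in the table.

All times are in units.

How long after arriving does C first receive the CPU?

Timeline: | idle 0-2 | C 2-5 | B 5-9 | A 9-14 | C 14-15 |
Completion: A=14  B=9  C=15
Turnaround (C−A): A=9  B=4  C=13
Response(C) = first start − arrival = 2 − 2 = 0

0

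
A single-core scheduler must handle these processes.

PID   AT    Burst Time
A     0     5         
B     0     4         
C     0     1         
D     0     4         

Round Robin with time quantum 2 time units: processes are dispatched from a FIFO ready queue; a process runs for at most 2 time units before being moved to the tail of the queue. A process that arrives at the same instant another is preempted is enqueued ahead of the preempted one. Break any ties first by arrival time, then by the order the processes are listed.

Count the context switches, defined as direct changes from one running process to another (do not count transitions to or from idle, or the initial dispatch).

Gantt: | A 0-2 | B 2-4 | C 4-5 | D 5-7 | A 7-9 | B 9-11 | D 11-13 | A 13-14 |
Completion: A=14  B=11  C=5  D=13
Turnaround (C−A): A=14  B=11  C=5  D=13

7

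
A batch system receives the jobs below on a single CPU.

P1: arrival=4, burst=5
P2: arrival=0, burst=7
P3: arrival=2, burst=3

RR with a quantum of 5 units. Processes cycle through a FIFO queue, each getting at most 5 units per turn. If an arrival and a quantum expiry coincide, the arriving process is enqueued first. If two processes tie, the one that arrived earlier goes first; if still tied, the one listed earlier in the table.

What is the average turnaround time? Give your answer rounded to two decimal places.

Schedule: | P2 0-5 | P3 5-8 | P1 8-13 | P2 13-15 |
Completion: P1=13  P2=15  P3=8
Turnaround (C−A): P1=9  P2=15  P3=6
Turnaround times: P1=9, P2=15, P3=6
Average turnaround = (9+15+6) / 3 = 30/3 = 10.00

10.00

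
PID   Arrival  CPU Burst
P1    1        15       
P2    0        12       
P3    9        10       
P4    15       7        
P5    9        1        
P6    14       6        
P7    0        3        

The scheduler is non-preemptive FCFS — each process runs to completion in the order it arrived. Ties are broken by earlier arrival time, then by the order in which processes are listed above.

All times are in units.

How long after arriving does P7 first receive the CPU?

12

Schedule: | P2 0-12 | P7 12-15 | P1 15-30 | P3 30-40 | P5 40-41 | P6 41-47 | P4 47-54 |
Completion: P1=30  P2=12  P3=40  P4=54  P5=41  P6=47  P7=15
Turnaround (C−A): P1=29  P2=12  P3=31  P4=39  P5=32  P6=33  P7=15
Response(P7) = first start − arrival = 12 − 0 = 12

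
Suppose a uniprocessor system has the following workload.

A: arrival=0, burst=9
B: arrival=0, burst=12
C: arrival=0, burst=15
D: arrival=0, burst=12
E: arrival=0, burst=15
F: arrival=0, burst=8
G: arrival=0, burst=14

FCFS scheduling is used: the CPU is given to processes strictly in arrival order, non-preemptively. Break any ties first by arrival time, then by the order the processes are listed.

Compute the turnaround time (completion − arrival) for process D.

Timeline: | A 0-9 | B 9-21 | C 21-36 | D 36-48 | E 48-63 | F 63-71 | G 71-85 |
Completion: A=9  B=21  C=36  D=48  E=63  F=71  G=85
Turnaround (C−A): A=9  B=21  C=36  D=48  E=63  F=71  G=85
Turnaround(D) = completion − arrival = 48 − 0 = 48

48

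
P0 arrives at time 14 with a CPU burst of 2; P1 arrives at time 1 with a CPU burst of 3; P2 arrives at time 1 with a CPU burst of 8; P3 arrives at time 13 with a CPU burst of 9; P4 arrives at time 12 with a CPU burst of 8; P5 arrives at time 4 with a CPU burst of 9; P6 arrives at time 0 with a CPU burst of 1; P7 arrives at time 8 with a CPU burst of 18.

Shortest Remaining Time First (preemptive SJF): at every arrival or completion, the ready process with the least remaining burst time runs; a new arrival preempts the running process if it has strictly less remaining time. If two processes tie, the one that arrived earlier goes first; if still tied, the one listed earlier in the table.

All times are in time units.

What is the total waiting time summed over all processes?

Timeline: | P6 0-1 | P1 1-4 | P2 4-12 | P4 12-14 | P0 14-16 | P4 16-22 | P5 22-31 | P3 31-40 | P7 40-58 |
Completion: P0=16  P1=4  P2=12  P3=40  P4=22  P5=31  P6=1  P7=58
Turnaround (C−A): P0=2  P1=3  P2=11  P3=27  P4=10  P5=27  P6=1  P7=50
Waiting = turnaround − burst: P0=0, P1=0, P2=3, P3=18, P4=2, P5=18, P6=0, P7=32
Total waiting = 0 + 0 + 3 + 18 + 2 + 18 + 0 + 32 = 73

73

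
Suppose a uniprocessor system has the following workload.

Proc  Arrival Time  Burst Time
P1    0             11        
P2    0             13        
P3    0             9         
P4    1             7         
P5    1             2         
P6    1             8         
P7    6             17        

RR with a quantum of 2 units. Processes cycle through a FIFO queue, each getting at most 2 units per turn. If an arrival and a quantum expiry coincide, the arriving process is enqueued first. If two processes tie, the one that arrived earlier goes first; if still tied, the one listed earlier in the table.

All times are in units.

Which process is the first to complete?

Schedule: | P1 0-2 | P2 2-4 | P3 4-6 | P4 6-8 | P5 8-10 | P6 10-12 | P1 12-14 | P2 14-16 | P7 16-18 | P3 18-20 | P4 20-22 | P6 22-24 | P1 24-26 | P2 26-28 | P7 28-30 | P3 30-32 | P4 32-34 | P6 34-36 | P1 36-38 | P2 38-40 | P7 40-42 | P3 42-44 | P4 44-45 | P6 45-47 | P1 47-49 | P2 49-51 | P7 51-53 | P3 53-54 | P1 54-55 | P2 55-57 | P7 57-59 | P2 59-60 | P7 60-67 |
Completion: P1=55  P2=60  P3=54  P4=45  P5=10  P6=47  P7=67
Turnaround (C−A): P1=55  P2=60  P3=54  P4=44  P5=9  P6=46  P7=61
Finish order: P5 → P4 → P6 → P3 → P1 → P2 → P7

P5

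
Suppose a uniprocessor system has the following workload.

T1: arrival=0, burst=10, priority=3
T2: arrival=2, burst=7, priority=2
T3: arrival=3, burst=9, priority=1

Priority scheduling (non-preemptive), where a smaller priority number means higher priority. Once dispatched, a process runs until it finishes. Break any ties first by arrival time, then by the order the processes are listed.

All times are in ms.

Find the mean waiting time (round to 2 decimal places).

8.00

Gantt: | T1 0-10 | T3 10-19 | T2 19-26 |
Completion: T1=10  T2=26  T3=19
Turnaround (C−A): T1=10  T2=24  T3=16
Waiting times: T1=0, T2=17, T3=7
Average waiting = (0+17+7) / 3 = 24/3 = 8.00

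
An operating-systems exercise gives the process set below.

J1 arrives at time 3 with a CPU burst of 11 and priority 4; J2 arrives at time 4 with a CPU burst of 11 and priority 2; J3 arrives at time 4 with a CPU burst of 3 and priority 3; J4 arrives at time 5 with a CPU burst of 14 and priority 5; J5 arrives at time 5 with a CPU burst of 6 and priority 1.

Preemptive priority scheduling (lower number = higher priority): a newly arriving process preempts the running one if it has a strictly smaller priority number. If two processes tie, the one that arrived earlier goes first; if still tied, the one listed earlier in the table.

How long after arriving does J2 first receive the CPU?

Gantt: | idle 0-3 | J1 3-4 | J2 4-5 | J5 5-11 | J2 11-21 | J3 21-24 | J1 24-34 | J4 34-48 |
Completion: J1=34  J2=21  J3=24  J4=48  J5=11
Turnaround (C−A): J1=31  J2=17  J3=20  J4=43  J5=6
Response(J2) = first start − arrival = 4 − 4 = 0

0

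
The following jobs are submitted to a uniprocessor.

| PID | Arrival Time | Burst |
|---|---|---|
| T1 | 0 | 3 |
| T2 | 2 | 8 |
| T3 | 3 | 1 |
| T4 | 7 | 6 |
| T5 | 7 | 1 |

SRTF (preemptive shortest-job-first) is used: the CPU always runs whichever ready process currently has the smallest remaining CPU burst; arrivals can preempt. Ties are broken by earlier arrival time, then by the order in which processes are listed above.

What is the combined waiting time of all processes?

Gantt: | T1 0-3 | T3 3-4 | T2 4-7 | T5 7-8 | T2 8-13 | T4 13-19 |
Completion: T1=3  T2=13  T3=4  T4=19  T5=8
Turnaround (C−A): T1=3  T2=11  T3=1  T4=12  T5=1
Waiting = turnaround − burst: T1=0, T2=3, T3=0, T4=6, T5=0
Total waiting = 0 + 3 + 0 + 6 + 0 = 9

9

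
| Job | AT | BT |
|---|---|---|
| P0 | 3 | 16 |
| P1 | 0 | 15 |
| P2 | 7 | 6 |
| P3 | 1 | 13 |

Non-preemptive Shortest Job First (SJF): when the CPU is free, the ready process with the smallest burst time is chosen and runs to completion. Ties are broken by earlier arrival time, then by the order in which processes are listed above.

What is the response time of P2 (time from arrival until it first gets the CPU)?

Schedule: | P1 0-15 | P2 15-21 | P3 21-34 | P0 34-50 |
Completion: P0=50  P1=15  P2=21  P3=34
Turnaround (C−A): P0=47  P1=15  P2=14  P3=33
Response(P2) = first start − arrival = 15 − 7 = 8

8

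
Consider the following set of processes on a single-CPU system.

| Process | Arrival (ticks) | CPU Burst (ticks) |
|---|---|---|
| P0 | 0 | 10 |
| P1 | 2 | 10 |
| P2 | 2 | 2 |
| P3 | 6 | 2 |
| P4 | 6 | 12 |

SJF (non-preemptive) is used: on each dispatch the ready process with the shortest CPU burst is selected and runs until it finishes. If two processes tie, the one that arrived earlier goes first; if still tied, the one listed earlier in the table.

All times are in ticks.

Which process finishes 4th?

Timeline: | P0 0-10 | P2 10-12 | P3 12-14 | P1 14-24 | P4 24-36 |
Completion: P0=10  P1=24  P2=12  P3=14  P4=36
Finish order: P0 → P2 → P3 → P1 → P4

P1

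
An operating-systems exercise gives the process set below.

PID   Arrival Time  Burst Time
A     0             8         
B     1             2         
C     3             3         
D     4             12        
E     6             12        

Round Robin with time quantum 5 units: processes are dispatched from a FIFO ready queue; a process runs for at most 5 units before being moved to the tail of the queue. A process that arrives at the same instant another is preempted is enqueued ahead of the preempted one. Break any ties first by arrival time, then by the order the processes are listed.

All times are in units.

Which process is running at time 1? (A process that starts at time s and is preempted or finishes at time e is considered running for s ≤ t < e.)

Timeline: | A 0-5 | B 5-7 | C 7-10 | D 10-15 | A 15-18 | E 18-23 | D 23-28 | E 28-33 | D 33-35 | E 35-37 |
Completion: A=18  B=7  C=10  D=35  E=37

A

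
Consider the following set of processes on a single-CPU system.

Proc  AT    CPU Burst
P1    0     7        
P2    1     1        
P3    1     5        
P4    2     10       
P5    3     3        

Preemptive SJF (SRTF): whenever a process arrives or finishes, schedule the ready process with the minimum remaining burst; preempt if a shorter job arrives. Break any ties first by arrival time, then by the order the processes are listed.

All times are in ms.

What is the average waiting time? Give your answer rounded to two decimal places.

Timeline: | P1 0-1 | P2 1-2 | P3 2-3 | P5 3-6 | P3 6-10 | P1 10-16 | P4 16-26 |
Completion: P1=16  P2=2  P3=10  P4=26  P5=6
Turnaround (C−A): P1=16  P2=1  P3=9  P4=24  P5=3
Waiting times: P1=9, P2=0, P3=4, P4=14, P5=0
Average waiting = (9+0+4+14+0) / 5 = 27/5 = 5.40

5.40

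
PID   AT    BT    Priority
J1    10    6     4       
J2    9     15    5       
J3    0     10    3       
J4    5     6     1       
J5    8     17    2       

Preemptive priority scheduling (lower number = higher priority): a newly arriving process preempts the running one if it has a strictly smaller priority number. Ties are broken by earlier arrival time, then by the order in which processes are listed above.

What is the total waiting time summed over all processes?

Schedule: | J3 0-5 | J4 5-11 | J5 11-28 | J3 28-33 | J1 33-39 | J2 39-54 |
Completion: J1=39  J2=54  J3=33  J4=11  J5=28
Turnaround (C−A): J1=29  J2=45  J3=33  J4=6  J5=20
Waiting = turnaround − burst: J1=23, J2=30, J3=23, J4=0, J5=3
Total waiting = 23 + 30 + 23 + 0 + 3 = 79

79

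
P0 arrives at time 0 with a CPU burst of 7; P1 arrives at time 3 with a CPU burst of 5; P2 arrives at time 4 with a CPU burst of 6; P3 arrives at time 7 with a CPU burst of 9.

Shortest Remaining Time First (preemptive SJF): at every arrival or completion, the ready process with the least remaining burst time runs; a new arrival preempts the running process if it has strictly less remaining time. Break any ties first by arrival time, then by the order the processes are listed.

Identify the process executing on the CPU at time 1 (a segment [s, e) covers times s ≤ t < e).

Gantt: | P0 0-7 | P1 7-12 | P2 12-18 | P3 18-27 |
Completion: P0=7  P1=12  P2=18  P3=27

P0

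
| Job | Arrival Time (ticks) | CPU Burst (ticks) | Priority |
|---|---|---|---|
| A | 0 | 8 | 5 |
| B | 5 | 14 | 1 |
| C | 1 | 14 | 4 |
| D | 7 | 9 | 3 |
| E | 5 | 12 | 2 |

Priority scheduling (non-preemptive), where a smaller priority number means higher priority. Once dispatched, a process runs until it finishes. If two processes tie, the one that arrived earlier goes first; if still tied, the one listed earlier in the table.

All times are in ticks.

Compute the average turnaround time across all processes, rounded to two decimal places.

29.20

Timeline: | A 0-8 | B 8-22 | E 22-34 | D 34-43 | C 43-57 |
Completion: A=8  B=22  C=57  D=43  E=34
Turnaround (C−A): A=8  B=17  C=56  D=36  E=29
Turnaround times: A=8, B=17, C=56, D=36, E=29
Average turnaround = (8+17+56+36+29) / 5 = 146/5 = 29.20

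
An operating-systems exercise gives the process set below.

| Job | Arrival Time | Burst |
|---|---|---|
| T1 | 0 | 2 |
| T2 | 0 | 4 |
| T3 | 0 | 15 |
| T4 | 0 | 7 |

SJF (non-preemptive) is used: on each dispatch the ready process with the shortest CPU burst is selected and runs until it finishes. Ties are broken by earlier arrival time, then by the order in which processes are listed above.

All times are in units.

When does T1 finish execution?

Gantt: | T1 0-2 | T2 2-6 | T4 6-13 | T3 13-28 |
Completion: T1=2  T2=6  T3=28  T4=13
Turnaround (C−A): T1=2  T2=6  T3=28  T4=13

2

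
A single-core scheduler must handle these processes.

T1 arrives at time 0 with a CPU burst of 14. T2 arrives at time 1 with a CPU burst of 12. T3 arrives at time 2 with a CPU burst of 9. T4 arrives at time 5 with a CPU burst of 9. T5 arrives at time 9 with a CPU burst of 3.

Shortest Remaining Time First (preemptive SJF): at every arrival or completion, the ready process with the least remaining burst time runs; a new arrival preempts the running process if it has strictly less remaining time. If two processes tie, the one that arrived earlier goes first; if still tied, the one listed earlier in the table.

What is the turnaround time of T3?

9

Gantt: | T1 0-1 | T2 1-2 | T3 2-11 | T5 11-14 | T4 14-23 | T2 23-34 | T1 34-47 |
Completion: T1=47  T2=34  T3=11  T4=23  T5=14
Turnaround (C−A): T1=47  T2=33  T3=9  T4=18  T5=5
Turnaround(T3) = completion − arrival = 11 − 2 = 9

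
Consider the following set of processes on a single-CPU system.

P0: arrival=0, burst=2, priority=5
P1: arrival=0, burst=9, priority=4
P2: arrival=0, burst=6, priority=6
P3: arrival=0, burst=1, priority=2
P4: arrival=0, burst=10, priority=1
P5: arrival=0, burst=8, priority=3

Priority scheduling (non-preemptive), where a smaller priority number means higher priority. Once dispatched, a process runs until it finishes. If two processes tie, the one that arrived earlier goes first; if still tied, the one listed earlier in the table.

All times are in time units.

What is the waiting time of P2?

30

Timeline: | P4 0-10 | P3 10-11 | P5 11-19 | P1 19-28 | P0 28-30 | P2 30-36 |
Completion: P0=30  P1=28  P2=36  P3=11  P4=10  P5=19
Turnaround (C−A): P0=30  P1=28  P2=36  P3=11  P4=10  P5=19
Waiting(P2) = turnaround − burst = 36 − 6 = 30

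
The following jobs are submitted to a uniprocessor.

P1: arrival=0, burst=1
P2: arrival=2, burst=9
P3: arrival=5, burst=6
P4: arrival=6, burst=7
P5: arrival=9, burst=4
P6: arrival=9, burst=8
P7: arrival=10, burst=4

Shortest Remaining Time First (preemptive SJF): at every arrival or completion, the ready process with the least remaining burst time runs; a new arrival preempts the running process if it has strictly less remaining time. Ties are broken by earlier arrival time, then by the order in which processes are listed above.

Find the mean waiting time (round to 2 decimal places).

9.00

Gantt: | P1 0-1 | idle 1-2 | P2 2-11 | P5 11-15 | P7 15-19 | P3 19-25 | P4 25-32 | P6 32-40 |
Completion: P1=1  P2=11  P3=25  P4=32  P5=15  P6=40  P7=19
Turnaround (C−A): P1=1  P2=9  P3=20  P4=26  P5=6  P6=31  P7=9
Waiting times: P1=0, P2=0, P3=14, P4=19, P5=2, P6=23, P7=5
Average waiting = (0+0+14+19+2+23+5) / 7 = 63/7 = 9.00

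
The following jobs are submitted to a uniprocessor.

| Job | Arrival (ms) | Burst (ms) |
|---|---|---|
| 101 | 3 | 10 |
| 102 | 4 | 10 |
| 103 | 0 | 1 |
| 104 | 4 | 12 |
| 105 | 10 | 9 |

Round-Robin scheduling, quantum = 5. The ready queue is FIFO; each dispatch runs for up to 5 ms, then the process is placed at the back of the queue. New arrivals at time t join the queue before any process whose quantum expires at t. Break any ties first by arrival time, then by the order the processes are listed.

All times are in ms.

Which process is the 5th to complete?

Timeline: | 103 0-1 | idle 1-3 | 101 3-8 | 102 8-13 | 104 13-18 | 101 18-23 | 105 23-28 | 102 28-33 | 104 33-38 | 105 38-42 | 104 42-44 |
Completion: 101=23  102=33  103=1  104=44  105=42
Turnaround (C−A): 101=20  102=29  103=1  104=40  105=32
Finish order: 103 → 101 → 102 → 105 → 104

104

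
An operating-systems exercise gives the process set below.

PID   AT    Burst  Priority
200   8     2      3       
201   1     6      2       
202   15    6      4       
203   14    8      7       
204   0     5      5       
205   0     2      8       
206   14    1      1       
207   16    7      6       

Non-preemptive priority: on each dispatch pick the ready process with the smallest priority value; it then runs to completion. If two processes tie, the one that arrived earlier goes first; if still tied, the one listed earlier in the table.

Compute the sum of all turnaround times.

80

Timeline: | 204 0-5 | 201 5-11 | 200 11-13 | 205 13-15 | 206 15-16 | 202 16-22 | 207 22-29 | 203 29-37 |
Completion: 200=13  201=11  202=22  203=37  204=5  205=15  206=16  207=29
Turnaround (C−A): 200=5  201=10  202=7  203=23  204=5  205=15  206=2  207=13
Turnaround = completion − arrival: 200=5, 201=10, 202=7, 203=23, 204=5, 205=15, 206=2, 207=13
Total turnaround = 5 + 10 + 7 + 23 + 5 + 15 + 2 + 13 = 80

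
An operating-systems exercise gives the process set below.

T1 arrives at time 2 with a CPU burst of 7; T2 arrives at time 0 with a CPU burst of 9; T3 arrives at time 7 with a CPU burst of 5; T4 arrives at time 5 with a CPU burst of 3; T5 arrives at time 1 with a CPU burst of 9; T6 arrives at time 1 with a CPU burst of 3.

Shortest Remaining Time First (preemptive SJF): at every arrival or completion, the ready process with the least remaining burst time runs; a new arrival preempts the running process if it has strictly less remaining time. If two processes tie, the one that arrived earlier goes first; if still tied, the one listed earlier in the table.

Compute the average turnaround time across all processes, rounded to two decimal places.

Timeline: | T2 0-1 | T6 1-4 | T1 4-5 | T4 5-8 | T3 8-13 | T1 13-19 | T2 19-27 | T5 27-36 |
Completion: T1=19  T2=27  T3=13  T4=8  T5=36  T6=4
Turnaround times: T1=17, T2=27, T3=6, T4=3, T5=35, T6=3
Average turnaround = (17+27+6+3+35+3) / 6 = 91/6 = 15.17

15.17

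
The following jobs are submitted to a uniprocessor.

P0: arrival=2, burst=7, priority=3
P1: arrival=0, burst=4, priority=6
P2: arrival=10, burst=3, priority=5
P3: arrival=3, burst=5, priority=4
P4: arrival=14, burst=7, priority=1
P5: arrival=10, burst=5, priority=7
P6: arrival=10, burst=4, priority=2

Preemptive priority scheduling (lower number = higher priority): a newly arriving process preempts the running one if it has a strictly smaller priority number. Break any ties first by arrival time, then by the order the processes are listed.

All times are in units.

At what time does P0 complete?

9

Schedule: | P1 0-2 | P0 2-9 | P3 9-10 | P6 10-14 | P4 14-21 | P3 21-25 | P2 25-28 | P1 28-30 | P5 30-35 |
Completion: P0=9  P1=30  P2=28  P3=25  P4=21  P5=35  P6=14
Turnaround (C−A): P0=7  P1=30  P2=18  P3=22  P4=7  P5=25  P6=4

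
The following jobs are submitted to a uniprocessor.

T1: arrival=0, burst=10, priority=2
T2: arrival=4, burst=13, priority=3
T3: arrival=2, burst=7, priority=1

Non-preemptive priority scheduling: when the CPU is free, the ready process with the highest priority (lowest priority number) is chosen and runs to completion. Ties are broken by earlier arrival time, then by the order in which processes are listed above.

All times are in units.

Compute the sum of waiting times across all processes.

Schedule: | T1 0-10 | T3 10-17 | T2 17-30 |
Completion: T1=10  T2=30  T3=17
Turnaround (C−A): T1=10  T2=26  T3=15
Waiting = turnaround − burst: T1=0, T2=13, T3=8
Total waiting = 0 + 13 + 8 = 21

21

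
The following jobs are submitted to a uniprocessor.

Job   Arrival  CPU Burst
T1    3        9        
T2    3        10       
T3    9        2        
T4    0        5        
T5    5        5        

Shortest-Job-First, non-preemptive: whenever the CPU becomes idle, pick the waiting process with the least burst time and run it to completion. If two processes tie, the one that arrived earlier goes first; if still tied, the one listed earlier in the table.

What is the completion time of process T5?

Gantt: | T4 0-5 | T5 5-10 | T3 10-12 | T1 12-21 | T2 21-31 |
Completion: T1=21  T2=31  T3=12  T4=5  T5=10
Turnaround (C−A): T1=18  T2=28  T3=3  T4=5  T5=5

10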